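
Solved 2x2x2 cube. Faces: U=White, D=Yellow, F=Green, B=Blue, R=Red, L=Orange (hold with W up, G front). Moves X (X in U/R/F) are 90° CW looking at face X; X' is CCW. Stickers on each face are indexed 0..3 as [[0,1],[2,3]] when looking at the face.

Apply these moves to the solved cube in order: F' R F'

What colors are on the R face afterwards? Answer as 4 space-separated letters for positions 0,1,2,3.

Answer: B Y O R

Derivation:
After move 1 (F'): F=GGGG U=WWRR R=YRYR D=OOYY L=OWOW
After move 2 (R): R=YYRR U=WGRG F=GOGY D=OBYB B=RBWB
After move 3 (F'): F=OYGG U=WGYR R=BYOR D=WWYB L=OGOR
Query: R face = BYOR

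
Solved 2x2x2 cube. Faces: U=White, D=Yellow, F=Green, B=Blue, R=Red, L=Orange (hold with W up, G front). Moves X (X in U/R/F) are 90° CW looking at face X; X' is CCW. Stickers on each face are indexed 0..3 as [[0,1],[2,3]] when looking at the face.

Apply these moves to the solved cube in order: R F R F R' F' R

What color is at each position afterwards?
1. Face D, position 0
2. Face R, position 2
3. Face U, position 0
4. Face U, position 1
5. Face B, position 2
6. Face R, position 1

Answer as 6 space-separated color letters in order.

After move 1 (R): R=RRRR U=WGWG F=GYGY D=YBYB B=WBWB
After move 2 (F): F=GGYY U=WGOO R=WRGR D=RRYB L=OYOB
After move 3 (R): R=GWRR U=WGOY F=GRYB D=RWYW B=OBGB
After move 4 (F): F=YGBR U=WGBY R=OWYR D=RGYW L=OROW
After move 5 (R'): R=WROY U=WGBO F=YGBY D=RGYR B=WBGB
After move 6 (F'): F=GYYB U=WGWO R=GRRY D=RWYR L=OOOB
After move 7 (R): R=RGYR U=WYWB F=GWYR D=RGYW B=OBGB
Query 1: D[0] = R
Query 2: R[2] = Y
Query 3: U[0] = W
Query 4: U[1] = Y
Query 5: B[2] = G
Query 6: R[1] = G

Answer: R Y W Y G G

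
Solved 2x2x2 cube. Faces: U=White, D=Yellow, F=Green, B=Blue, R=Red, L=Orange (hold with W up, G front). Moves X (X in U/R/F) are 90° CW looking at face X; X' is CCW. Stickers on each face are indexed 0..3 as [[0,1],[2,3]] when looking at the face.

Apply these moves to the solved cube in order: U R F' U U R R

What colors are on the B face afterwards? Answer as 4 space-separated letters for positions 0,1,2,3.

Answer: G Y O B

Derivation:
After move 1 (U): U=WWWW F=RRGG R=BBRR B=OOBB L=GGOO
After move 2 (R): R=RBRB U=WRWG F=RYGY D=YBYO B=WOWB
After move 3 (F'): F=YYRG U=WRRR R=BBYB D=GOYO L=GGOW
After move 4 (U): U=RWRR F=BBRG R=WOYB B=GGWB L=YYOW
After move 5 (U): U=RRRW F=WORG R=GGYB B=YYWB L=BBOW
After move 6 (R): R=YGBG U=RORG F=WORO D=GWYY B=WYRB
After move 7 (R): R=BYGG U=RORO F=WWRY D=GRYW B=GYOB
Query: B face = GYOB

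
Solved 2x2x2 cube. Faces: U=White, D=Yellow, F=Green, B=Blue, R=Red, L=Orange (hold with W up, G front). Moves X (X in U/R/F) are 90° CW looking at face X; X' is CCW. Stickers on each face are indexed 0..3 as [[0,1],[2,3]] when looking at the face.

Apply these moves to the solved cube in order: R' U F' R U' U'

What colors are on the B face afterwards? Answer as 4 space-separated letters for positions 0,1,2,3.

Answer: R O W B

Derivation:
After move 1 (R'): R=RRRR U=WBWB F=GWGW D=YGYG B=YBYB
After move 2 (U): U=WWBB F=RRGW R=YBRR B=OOYB L=GWOO
After move 3 (F'): F=RWRG U=WWYR R=GBYR D=WOYG L=GBOB
After move 4 (R): R=YGRB U=WWYG F=RORG D=WYYO B=ROWB
After move 5 (U'): U=WGWY F=GBRG R=RORB B=YGWB L=ROOB
After move 6 (U'): U=GYWW F=RORG R=GBRB B=ROWB L=YGOB
Query: B face = ROWB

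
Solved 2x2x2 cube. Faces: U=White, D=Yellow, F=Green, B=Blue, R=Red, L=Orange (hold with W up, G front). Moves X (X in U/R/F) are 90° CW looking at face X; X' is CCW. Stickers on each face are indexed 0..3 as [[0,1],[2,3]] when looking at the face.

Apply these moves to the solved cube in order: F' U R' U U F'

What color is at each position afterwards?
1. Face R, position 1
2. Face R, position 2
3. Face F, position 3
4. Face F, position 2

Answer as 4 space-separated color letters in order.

After move 1 (F'): F=GGGG U=WWRR R=YRYR D=OOYY L=OWOW
After move 2 (U): U=RWRW F=YRGG R=BBYR B=OWBB L=GGOW
After move 3 (R'): R=BRBY U=RBRO F=YWGW D=ORYG B=YWOB
After move 4 (U): U=RROB F=BRGW R=YWBY B=GGOB L=YWOW
After move 5 (U): U=ORBR F=YWGW R=GGBY B=YWOB L=BROW
After move 6 (F'): F=WWYG U=ORGB R=RGOY D=RWYG L=BROB
Query 1: R[1] = G
Query 2: R[2] = O
Query 3: F[3] = G
Query 4: F[2] = Y

Answer: G O G Y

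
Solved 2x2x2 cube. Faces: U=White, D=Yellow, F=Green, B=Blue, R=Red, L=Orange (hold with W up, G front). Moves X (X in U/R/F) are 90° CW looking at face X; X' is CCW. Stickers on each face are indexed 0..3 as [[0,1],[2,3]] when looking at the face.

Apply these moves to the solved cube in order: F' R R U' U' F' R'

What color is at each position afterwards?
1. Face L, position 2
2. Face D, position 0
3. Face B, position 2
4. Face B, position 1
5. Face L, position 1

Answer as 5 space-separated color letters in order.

Answer: O Y W B W

Derivation:
After move 1 (F'): F=GGGG U=WWRR R=YRYR D=OOYY L=OWOW
After move 2 (R): R=YYRR U=WGRG F=GOGY D=OBYB B=RBWB
After move 3 (R): R=RYRY U=WORY F=GBGB D=OWYR B=GBGB
After move 4 (U'): U=OYWR F=OWGB R=GBRY B=RYGB L=GBOW
After move 5 (U'): U=YROW F=GBGB R=OWRY B=GBGB L=RYOW
After move 6 (F'): F=BBGG U=YROR R=WWOY D=YWYR L=RWOO
After move 7 (R'): R=WYWO U=YGOG F=BRGR D=YBYG B=RBWB
Query 1: L[2] = O
Query 2: D[0] = Y
Query 3: B[2] = W
Query 4: B[1] = B
Query 5: L[1] = W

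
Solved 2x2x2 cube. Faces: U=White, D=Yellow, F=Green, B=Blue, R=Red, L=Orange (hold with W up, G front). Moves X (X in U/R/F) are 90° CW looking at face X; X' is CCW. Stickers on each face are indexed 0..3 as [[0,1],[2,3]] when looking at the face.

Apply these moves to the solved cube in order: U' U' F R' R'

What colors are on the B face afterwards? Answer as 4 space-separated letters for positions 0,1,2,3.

Answer: B G B B

Derivation:
After move 1 (U'): U=WWWW F=OOGG R=GGRR B=RRBB L=BBOO
After move 2 (U'): U=WWWW F=BBGG R=OORR B=GGBB L=RROO
After move 3 (F): F=GBGB U=WWOR R=WOWR D=ROYY L=RYOY
After move 4 (R'): R=ORWW U=WBOG F=GWGR D=RBYB B=YGOB
After move 5 (R'): R=RWOW U=WOOY F=GBGG D=RWYR B=BGBB
Query: B face = BGBB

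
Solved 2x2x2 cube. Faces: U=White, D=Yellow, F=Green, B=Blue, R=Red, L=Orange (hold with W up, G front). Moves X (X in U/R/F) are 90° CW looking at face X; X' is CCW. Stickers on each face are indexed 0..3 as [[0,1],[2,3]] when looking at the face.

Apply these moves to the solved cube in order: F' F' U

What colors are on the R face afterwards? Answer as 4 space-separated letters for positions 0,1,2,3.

Answer: B B O R

Derivation:
After move 1 (F'): F=GGGG U=WWRR R=YRYR D=OOYY L=OWOW
After move 2 (F'): F=GGGG U=WWYY R=OROR D=WWYY L=OROR
After move 3 (U): U=YWYW F=ORGG R=BBOR B=ORBB L=GGOR
Query: R face = BBOR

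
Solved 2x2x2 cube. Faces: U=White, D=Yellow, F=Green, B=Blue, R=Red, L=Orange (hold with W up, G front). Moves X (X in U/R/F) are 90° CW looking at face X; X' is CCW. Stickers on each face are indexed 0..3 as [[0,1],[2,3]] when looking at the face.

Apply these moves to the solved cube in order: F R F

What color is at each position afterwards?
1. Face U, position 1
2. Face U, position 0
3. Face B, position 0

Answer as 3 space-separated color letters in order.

After move 1 (F): F=GGGG U=WWOO R=WRWR D=RRYY L=OYOY
After move 2 (R): R=WWRR U=WGOG F=GRGY D=RBYB B=OBWB
After move 3 (F): F=GGYR U=WGYY R=OWGR D=RWYB L=OROB
Query 1: U[1] = G
Query 2: U[0] = W
Query 3: B[0] = O

Answer: G W O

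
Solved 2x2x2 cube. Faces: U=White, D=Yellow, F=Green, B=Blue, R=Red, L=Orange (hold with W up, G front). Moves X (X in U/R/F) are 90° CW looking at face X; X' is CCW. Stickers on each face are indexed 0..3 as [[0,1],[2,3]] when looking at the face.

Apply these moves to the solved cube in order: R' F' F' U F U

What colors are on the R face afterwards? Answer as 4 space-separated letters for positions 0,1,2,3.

Answer: O R B R

Derivation:
After move 1 (R'): R=RRRR U=WBWB F=GWGW D=YGYG B=YBYB
After move 2 (F'): F=WWGG U=WBRR R=GRYR D=OOYG L=OBOW
After move 3 (F'): F=WGWG U=WBGY R=OROR D=BWYG L=OROR
After move 4 (U): U=GWYB F=ORWG R=YBOR B=ORYB L=WGOR
After move 5 (F): F=WOGR U=GWRG R=YBBR D=OYYG L=WBOW
After move 6 (U): U=RGGW F=YBGR R=ORBR B=WBYB L=WOOW
Query: R face = ORBR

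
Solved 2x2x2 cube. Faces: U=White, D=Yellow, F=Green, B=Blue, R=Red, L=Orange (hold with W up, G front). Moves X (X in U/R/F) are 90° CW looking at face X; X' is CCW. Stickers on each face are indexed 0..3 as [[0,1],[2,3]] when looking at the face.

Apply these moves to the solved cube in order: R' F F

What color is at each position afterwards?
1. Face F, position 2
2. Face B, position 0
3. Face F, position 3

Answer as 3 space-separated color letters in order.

After move 1 (R'): R=RRRR U=WBWB F=GWGW D=YGYG B=YBYB
After move 2 (F): F=GGWW U=WBOO R=WRBR D=RRYG L=OYOG
After move 3 (F): F=WGWG U=WBGY R=OROR D=BWYG L=OROR
Query 1: F[2] = W
Query 2: B[0] = Y
Query 3: F[3] = G

Answer: W Y G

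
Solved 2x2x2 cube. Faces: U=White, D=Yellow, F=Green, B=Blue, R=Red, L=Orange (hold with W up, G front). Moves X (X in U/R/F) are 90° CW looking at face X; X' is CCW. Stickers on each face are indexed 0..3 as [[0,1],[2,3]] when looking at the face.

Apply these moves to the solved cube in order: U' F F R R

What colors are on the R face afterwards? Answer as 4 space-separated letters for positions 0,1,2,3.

After move 1 (U'): U=WWWW F=OOGG R=GGRR B=RRBB L=BBOO
After move 2 (F): F=GOGO U=WWOB R=WGWR D=RGYY L=BYOY
After move 3 (F): F=GGOO U=WWYY R=OGBR D=WWYY L=BROG
After move 4 (R): R=BORG U=WGYO F=GWOY D=WBYR B=YRWB
After move 5 (R): R=RBGO U=WWYY F=GBOR D=WWYY B=ORGB
Query: R face = RBGO

Answer: R B G O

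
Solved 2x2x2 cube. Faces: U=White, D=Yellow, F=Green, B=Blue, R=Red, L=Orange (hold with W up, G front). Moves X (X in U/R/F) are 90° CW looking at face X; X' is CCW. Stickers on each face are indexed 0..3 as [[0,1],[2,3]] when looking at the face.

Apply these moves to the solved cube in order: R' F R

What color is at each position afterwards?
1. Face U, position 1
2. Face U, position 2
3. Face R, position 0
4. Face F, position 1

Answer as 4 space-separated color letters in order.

Answer: G O B R

Derivation:
After move 1 (R'): R=RRRR U=WBWB F=GWGW D=YGYG B=YBYB
After move 2 (F): F=GGWW U=WBOO R=WRBR D=RRYG L=OYOG
After move 3 (R): R=BWRR U=WGOW F=GRWG D=RYYY B=OBBB
Query 1: U[1] = G
Query 2: U[2] = O
Query 3: R[0] = B
Query 4: F[1] = R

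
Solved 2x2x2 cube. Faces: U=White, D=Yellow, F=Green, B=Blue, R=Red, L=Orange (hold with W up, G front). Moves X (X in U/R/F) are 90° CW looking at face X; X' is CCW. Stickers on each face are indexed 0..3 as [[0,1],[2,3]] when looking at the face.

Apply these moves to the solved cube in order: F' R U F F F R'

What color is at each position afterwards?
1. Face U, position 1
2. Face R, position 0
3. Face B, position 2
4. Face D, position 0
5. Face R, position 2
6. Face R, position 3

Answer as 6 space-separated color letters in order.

After move 1 (F'): F=GGGG U=WWRR R=YRYR D=OOYY L=OWOW
After move 2 (R): R=YYRR U=WGRG F=GOGY D=OBYB B=RBWB
After move 3 (U): U=RWGG F=YYGY R=RBRR B=OWWB L=GOOW
After move 4 (F): F=GYYY U=RWWO R=GBGR D=RRYB L=GOOB
After move 5 (F): F=YGYY U=RWBO R=WBOR D=GGYB L=GROR
After move 6 (F): F=YYYG U=RWRR R=BBOR D=OWYB L=GGOG
After move 7 (R'): R=BRBO U=RWRO F=YWYR D=OYYG B=BWWB
Query 1: U[1] = W
Query 2: R[0] = B
Query 3: B[2] = W
Query 4: D[0] = O
Query 5: R[2] = B
Query 6: R[3] = O

Answer: W B W O B O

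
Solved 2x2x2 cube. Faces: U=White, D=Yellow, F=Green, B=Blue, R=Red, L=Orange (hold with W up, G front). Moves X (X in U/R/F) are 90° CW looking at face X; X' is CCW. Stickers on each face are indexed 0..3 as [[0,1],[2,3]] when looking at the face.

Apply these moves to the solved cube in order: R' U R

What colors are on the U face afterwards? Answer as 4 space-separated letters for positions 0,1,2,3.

Answer: W R B W

Derivation:
After move 1 (R'): R=RRRR U=WBWB F=GWGW D=YGYG B=YBYB
After move 2 (U): U=WWBB F=RRGW R=YBRR B=OOYB L=GWOO
After move 3 (R): R=RYRB U=WRBW F=RGGG D=YYYO B=BOWB
Query: U face = WRBW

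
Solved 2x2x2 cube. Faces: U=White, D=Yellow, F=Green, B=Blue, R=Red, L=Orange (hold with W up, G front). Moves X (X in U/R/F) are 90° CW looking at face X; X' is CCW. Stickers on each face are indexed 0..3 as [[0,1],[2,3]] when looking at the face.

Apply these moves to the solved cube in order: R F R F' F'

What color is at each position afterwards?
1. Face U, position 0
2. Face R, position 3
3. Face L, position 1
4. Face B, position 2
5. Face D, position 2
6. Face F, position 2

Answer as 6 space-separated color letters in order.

After move 1 (R): R=RRRR U=WGWG F=GYGY D=YBYB B=WBWB
After move 2 (F): F=GGYY U=WGOO R=WRGR D=RRYB L=OYOB
After move 3 (R): R=GWRR U=WGOY F=GRYB D=RWYW B=OBGB
After move 4 (F'): F=RBGY U=WGGR R=WWRR D=YBYW L=OYOO
After move 5 (F'): F=BYRG U=WGWR R=BWYR D=YOYW L=OROG
Query 1: U[0] = W
Query 2: R[3] = R
Query 3: L[1] = R
Query 4: B[2] = G
Query 5: D[2] = Y
Query 6: F[2] = R

Answer: W R R G Y R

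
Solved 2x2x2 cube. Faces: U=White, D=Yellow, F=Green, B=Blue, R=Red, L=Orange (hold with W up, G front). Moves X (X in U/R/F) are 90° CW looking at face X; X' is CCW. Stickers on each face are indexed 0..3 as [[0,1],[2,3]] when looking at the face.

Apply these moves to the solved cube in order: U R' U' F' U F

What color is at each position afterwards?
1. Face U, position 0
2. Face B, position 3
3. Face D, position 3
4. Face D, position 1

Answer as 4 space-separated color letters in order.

After move 1 (U): U=WWWW F=RRGG R=BBRR B=OOBB L=GGOO
After move 2 (R'): R=BRBR U=WBWO F=RWGW D=YRYG B=YOYB
After move 3 (U'): U=BOWW F=GGGW R=RWBR B=BRYB L=YOOO
After move 4 (F'): F=GWGG U=BORB R=RWYR D=OOYG L=YWOW
After move 5 (U): U=RBBO F=RWGG R=BRYR B=YWYB L=GWOW
After move 6 (F): F=GRGW U=RBWW R=BROR D=YBYG L=GOOO
Query 1: U[0] = R
Query 2: B[3] = B
Query 3: D[3] = G
Query 4: D[1] = B

Answer: R B G B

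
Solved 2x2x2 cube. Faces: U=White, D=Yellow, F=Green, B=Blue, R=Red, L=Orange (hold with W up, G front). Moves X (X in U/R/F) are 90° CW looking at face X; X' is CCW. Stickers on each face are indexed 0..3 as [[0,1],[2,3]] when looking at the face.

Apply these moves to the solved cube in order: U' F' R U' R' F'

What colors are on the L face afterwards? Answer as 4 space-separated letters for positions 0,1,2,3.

After move 1 (U'): U=WWWW F=OOGG R=GGRR B=RRBB L=BBOO
After move 2 (F'): F=OGOG U=WWGR R=YGYR D=BOYY L=BWOW
After move 3 (R): R=YYRG U=WGGG F=OOOY D=BBYR B=RRWB
After move 4 (U'): U=GGWG F=BWOY R=OORG B=YYWB L=RROW
After move 5 (R'): R=OGOR U=GWWY F=BGOG D=BWYY B=RYBB
After move 6 (F'): F=GGBO U=GWOO R=WGBR D=RWYY L=RYOW
Query: L face = RYOW

Answer: R Y O W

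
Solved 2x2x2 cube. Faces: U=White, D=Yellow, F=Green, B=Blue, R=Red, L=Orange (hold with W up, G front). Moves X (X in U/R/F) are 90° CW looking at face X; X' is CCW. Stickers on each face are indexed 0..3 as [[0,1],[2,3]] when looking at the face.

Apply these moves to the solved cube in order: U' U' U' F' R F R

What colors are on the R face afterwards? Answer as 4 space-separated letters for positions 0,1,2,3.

After move 1 (U'): U=WWWW F=OOGG R=GGRR B=RRBB L=BBOO
After move 2 (U'): U=WWWW F=BBGG R=OORR B=GGBB L=RROO
After move 3 (U'): U=WWWW F=RRGG R=BBRR B=OOBB L=GGOO
After move 4 (F'): F=RGRG U=WWBR R=YBYR D=GOYY L=GWOW
After move 5 (R): R=YYRB U=WGBG F=RORY D=GBYO B=ROWB
After move 6 (F): F=RRYO U=WGWW R=BYGB D=RYYO L=GGOB
After move 7 (R): R=GBBY U=WRWO F=RYYO D=RWYR B=WOGB
Query: R face = GBBY

Answer: G B B Y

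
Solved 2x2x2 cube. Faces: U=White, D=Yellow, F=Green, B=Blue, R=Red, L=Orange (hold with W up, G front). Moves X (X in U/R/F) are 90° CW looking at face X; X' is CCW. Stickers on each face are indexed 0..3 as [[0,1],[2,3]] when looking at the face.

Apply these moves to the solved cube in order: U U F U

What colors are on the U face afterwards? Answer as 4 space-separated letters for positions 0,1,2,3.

Answer: O W R W

Derivation:
After move 1 (U): U=WWWW F=RRGG R=BBRR B=OOBB L=GGOO
After move 2 (U): U=WWWW F=BBGG R=OORR B=GGBB L=RROO
After move 3 (F): F=GBGB U=WWOR R=WOWR D=ROYY L=RYOY
After move 4 (U): U=OWRW F=WOGB R=GGWR B=RYBB L=GBOY
Query: U face = OWRW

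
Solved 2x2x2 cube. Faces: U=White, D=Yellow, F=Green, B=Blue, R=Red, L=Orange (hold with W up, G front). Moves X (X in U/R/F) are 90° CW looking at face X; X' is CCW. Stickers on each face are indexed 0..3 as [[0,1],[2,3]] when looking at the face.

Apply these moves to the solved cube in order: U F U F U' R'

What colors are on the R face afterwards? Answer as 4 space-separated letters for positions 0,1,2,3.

Answer: W R G W

Derivation:
After move 1 (U): U=WWWW F=RRGG R=BBRR B=OOBB L=GGOO
After move 2 (F): F=GRGR U=WWOG R=WBWR D=RBYY L=GYOY
After move 3 (U): U=OWGW F=WBGR R=OOWR B=GYBB L=GROY
After move 4 (F): F=GWRB U=OWYR R=GOWR D=WOYY L=GROB
After move 5 (U'): U=WROY F=GRRB R=GWWR B=GOBB L=GYOB
After move 6 (R'): R=WRGW U=WBOG F=GRRY D=WRYB B=YOOB
Query: R face = WRGW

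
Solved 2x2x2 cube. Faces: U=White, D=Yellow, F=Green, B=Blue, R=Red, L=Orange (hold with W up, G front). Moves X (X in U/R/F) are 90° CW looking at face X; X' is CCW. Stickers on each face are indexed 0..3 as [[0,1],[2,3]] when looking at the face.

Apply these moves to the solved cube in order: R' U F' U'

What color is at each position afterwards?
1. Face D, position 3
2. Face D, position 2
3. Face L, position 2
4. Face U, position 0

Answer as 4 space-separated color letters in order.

Answer: G Y O W

Derivation:
After move 1 (R'): R=RRRR U=WBWB F=GWGW D=YGYG B=YBYB
After move 2 (U): U=WWBB F=RRGW R=YBRR B=OOYB L=GWOO
After move 3 (F'): F=RWRG U=WWYR R=GBYR D=WOYG L=GBOB
After move 4 (U'): U=WRWY F=GBRG R=RWYR B=GBYB L=OOOB
Query 1: D[3] = G
Query 2: D[2] = Y
Query 3: L[2] = O
Query 4: U[0] = W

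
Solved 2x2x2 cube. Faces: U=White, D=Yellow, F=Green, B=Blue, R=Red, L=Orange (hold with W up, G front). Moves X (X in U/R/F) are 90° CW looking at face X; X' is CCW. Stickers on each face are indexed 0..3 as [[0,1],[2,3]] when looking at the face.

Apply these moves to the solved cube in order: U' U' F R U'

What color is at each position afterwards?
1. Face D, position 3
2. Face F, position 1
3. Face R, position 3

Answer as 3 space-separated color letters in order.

After move 1 (U'): U=WWWW F=OOGG R=GGRR B=RRBB L=BBOO
After move 2 (U'): U=WWWW F=BBGG R=OORR B=GGBB L=RROO
After move 3 (F): F=GBGB U=WWOR R=WOWR D=ROYY L=RYOY
After move 4 (R): R=WWRO U=WBOB F=GOGY D=RBYG B=RGWB
After move 5 (U'): U=BBWO F=RYGY R=GORO B=WWWB L=RGOY
Query 1: D[3] = G
Query 2: F[1] = Y
Query 3: R[3] = O

Answer: G Y O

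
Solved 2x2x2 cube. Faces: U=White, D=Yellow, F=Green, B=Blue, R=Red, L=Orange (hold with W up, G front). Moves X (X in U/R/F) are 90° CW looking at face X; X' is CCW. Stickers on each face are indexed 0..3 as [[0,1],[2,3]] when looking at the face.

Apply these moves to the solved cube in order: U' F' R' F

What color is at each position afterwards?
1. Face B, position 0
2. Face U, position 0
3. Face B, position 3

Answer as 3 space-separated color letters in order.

After move 1 (U'): U=WWWW F=OOGG R=GGRR B=RRBB L=BBOO
After move 2 (F'): F=OGOG U=WWGR R=YGYR D=BOYY L=BWOW
After move 3 (R'): R=GRYY U=WBGR F=OWOR D=BGYG B=YROB
After move 4 (F): F=OORW U=WBWW R=GRRY D=YGYG L=BBOG
Query 1: B[0] = Y
Query 2: U[0] = W
Query 3: B[3] = B

Answer: Y W B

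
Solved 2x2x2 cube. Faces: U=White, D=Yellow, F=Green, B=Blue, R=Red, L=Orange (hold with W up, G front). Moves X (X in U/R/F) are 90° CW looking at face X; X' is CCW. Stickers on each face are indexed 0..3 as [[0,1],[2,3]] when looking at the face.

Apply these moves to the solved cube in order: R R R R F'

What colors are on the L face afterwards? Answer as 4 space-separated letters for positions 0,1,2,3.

After move 1 (R): R=RRRR U=WGWG F=GYGY D=YBYB B=WBWB
After move 2 (R): R=RRRR U=WYWY F=GBGB D=YWYW B=GBGB
After move 3 (R): R=RRRR U=WBWB F=GWGW D=YGYG B=YBYB
After move 4 (R): R=RRRR U=WWWW F=GGGG D=YYYY B=BBBB
After move 5 (F'): F=GGGG U=WWRR R=YRYR D=OOYY L=OWOW
Query: L face = OWOW

Answer: O W O W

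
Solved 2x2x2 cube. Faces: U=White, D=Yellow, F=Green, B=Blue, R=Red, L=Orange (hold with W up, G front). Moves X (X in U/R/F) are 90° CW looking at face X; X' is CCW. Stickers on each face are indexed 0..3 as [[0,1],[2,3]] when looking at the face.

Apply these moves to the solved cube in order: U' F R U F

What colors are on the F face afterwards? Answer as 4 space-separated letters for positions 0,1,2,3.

Answer: G W Y W

Derivation:
After move 1 (U'): U=WWWW F=OOGG R=GGRR B=RRBB L=BBOO
After move 2 (F): F=GOGO U=WWOB R=WGWR D=RGYY L=BYOY
After move 3 (R): R=WWRG U=WOOO F=GGGY D=RBYR B=BRWB
After move 4 (U): U=OWOO F=WWGY R=BRRG B=BYWB L=GGOY
After move 5 (F): F=GWYW U=OWYG R=OROG D=RBYR L=GROB
Query: F face = GWYW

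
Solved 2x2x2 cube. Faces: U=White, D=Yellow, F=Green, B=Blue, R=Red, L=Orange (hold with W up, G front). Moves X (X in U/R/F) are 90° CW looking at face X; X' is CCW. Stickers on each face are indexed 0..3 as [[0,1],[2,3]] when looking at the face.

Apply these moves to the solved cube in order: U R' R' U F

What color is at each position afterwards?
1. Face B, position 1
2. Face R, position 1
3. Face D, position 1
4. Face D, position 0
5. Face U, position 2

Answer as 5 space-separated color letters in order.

Answer: G O G B O

Derivation:
After move 1 (U): U=WWWW F=RRGG R=BBRR B=OOBB L=GGOO
After move 2 (R'): R=BRBR U=WBWO F=RWGW D=YRYG B=YOYB
After move 3 (R'): R=RRBB U=WYWY F=RBGO D=YWYW B=GORB
After move 4 (U): U=WWYY F=RRGO R=GOBB B=GGRB L=RBOO
After move 5 (F): F=GROR U=WWOB R=YOYB D=BGYW L=RYOW
Query 1: B[1] = G
Query 2: R[1] = O
Query 3: D[1] = G
Query 4: D[0] = B
Query 5: U[2] = O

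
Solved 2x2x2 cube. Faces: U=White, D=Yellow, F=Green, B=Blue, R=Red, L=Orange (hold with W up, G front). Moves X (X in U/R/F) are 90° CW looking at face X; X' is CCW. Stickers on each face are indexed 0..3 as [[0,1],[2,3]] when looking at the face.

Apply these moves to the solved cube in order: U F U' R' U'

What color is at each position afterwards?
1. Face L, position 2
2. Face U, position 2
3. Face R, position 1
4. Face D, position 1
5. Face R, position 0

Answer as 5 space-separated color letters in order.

Answer: O W G Y G

Derivation:
After move 1 (U): U=WWWW F=RRGG R=BBRR B=OOBB L=GGOO
After move 2 (F): F=GRGR U=WWOG R=WBWR D=RBYY L=GYOY
After move 3 (U'): U=WGWO F=GYGR R=GRWR B=WBBB L=OOOY
After move 4 (R'): R=RRGW U=WBWW F=GGGO D=RYYR B=YBBB
After move 5 (U'): U=BWWW F=OOGO R=GGGW B=RRBB L=YBOY
Query 1: L[2] = O
Query 2: U[2] = W
Query 3: R[1] = G
Query 4: D[1] = Y
Query 5: R[0] = G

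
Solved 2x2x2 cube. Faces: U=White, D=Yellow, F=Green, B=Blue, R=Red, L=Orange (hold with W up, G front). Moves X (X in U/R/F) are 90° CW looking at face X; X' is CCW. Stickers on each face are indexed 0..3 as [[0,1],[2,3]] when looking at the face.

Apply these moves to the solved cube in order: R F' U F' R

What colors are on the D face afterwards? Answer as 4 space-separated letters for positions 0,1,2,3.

Answer: Y W Y O

Derivation:
After move 1 (R): R=RRRR U=WGWG F=GYGY D=YBYB B=WBWB
After move 2 (F'): F=YYGG U=WGRR R=BRYR D=OOYB L=OGOW
After move 3 (U): U=RWRG F=BRGG R=WBYR B=OGWB L=YYOW
After move 4 (F'): F=RGBG U=RWWY R=OBOR D=YWYB L=YGOR
After move 5 (R): R=OORB U=RGWG F=RWBB D=YWYO B=YGWB
Query: D face = YWYO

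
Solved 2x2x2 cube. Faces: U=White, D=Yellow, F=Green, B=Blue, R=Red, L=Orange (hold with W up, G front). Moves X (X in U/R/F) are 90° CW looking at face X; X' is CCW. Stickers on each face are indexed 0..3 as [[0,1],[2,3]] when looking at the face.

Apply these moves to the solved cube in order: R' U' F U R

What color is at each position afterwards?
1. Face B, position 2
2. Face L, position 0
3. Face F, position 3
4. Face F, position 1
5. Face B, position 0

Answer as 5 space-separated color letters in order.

After move 1 (R'): R=RRRR U=WBWB F=GWGW D=YGYG B=YBYB
After move 2 (U'): U=BBWW F=OOGW R=GWRR B=RRYB L=YBOO
After move 3 (F): F=GOWO U=BBOB R=WWWR D=RGYG L=YYOG
After move 4 (U): U=OBBB F=WWWO R=RRWR B=YYYB L=GOOG
After move 5 (R): R=WRRR U=OWBO F=WGWG D=RYYY B=BYBB
Query 1: B[2] = B
Query 2: L[0] = G
Query 3: F[3] = G
Query 4: F[1] = G
Query 5: B[0] = B

Answer: B G G G B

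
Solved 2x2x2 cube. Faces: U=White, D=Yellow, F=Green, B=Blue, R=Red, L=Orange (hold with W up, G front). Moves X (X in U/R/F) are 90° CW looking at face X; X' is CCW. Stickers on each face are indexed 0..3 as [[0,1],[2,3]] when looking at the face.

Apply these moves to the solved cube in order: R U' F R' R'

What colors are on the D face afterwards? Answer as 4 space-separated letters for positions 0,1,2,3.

After move 1 (R): R=RRRR U=WGWG F=GYGY D=YBYB B=WBWB
After move 2 (U'): U=GGWW F=OOGY R=GYRR B=RRWB L=WBOO
After move 3 (F): F=GOYO U=GGOB R=WYWR D=RGYB L=WYOB
After move 4 (R'): R=YRWW U=GWOR F=GGYB D=ROYO B=BRGB
After move 5 (R'): R=RWYW U=GGOB F=GWYR D=RGYB B=OROB
Query: D face = RGYB

Answer: R G Y B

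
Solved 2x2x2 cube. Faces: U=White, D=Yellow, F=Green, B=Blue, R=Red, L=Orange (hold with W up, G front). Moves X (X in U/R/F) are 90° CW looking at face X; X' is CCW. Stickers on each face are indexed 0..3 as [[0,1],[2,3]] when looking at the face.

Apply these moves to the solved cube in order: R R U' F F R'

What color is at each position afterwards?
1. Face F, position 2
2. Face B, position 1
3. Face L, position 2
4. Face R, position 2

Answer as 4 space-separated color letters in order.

After move 1 (R): R=RRRR U=WGWG F=GYGY D=YBYB B=WBWB
After move 2 (R): R=RRRR U=WYWY F=GBGB D=YWYW B=GBGB
After move 3 (U'): U=YYWW F=OOGB R=GBRR B=RRGB L=GBOO
After move 4 (F): F=GOBO U=YYOB R=WBWR D=RGYW L=GYOW
After move 5 (F): F=BGOO U=YYWY R=OBBR D=WWYW L=GROG
After move 6 (R'): R=BROB U=YGWR F=BYOY D=WGYO B=WRWB
Query 1: F[2] = O
Query 2: B[1] = R
Query 3: L[2] = O
Query 4: R[2] = O

Answer: O R O O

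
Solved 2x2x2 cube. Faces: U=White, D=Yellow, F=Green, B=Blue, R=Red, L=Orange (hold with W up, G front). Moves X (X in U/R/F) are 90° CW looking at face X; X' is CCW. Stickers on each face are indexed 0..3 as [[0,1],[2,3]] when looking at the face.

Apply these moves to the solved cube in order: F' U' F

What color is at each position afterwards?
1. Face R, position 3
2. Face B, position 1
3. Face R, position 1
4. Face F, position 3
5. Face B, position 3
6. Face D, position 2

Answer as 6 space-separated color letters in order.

After move 1 (F'): F=GGGG U=WWRR R=YRYR D=OOYY L=OWOW
After move 2 (U'): U=WRWR F=OWGG R=GGYR B=YRBB L=BBOW
After move 3 (F): F=GOGW U=WRWB R=WGRR D=YGYY L=BOOO
Query 1: R[3] = R
Query 2: B[1] = R
Query 3: R[1] = G
Query 4: F[3] = W
Query 5: B[3] = B
Query 6: D[2] = Y

Answer: R R G W B Y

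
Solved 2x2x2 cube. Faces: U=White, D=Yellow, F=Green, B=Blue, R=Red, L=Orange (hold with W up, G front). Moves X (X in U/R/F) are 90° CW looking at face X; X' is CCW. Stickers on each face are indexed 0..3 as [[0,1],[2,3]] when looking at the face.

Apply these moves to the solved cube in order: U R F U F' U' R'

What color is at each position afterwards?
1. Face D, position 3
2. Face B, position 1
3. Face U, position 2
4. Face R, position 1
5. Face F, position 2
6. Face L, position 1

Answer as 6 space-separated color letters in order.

After move 1 (U): U=WWWW F=RRGG R=BBRR B=OOBB L=GGOO
After move 2 (R): R=RBRB U=WRWG F=RYGY D=YBYO B=WOWB
After move 3 (F): F=GRYY U=WROG R=WBGB D=RRYO L=GYOB
After move 4 (U): U=OWGR F=WBYY R=WOGB B=GYWB L=GROB
After move 5 (F'): F=BYWY U=OWWG R=RORB D=RBYO L=GROG
After move 6 (U'): U=WGOW F=GRWY R=BYRB B=ROWB L=GYOG
After move 7 (R'): R=YBBR U=WWOR F=GGWW D=RRYY B=OOBB
Query 1: D[3] = Y
Query 2: B[1] = O
Query 3: U[2] = O
Query 4: R[1] = B
Query 5: F[2] = W
Query 6: L[1] = Y

Answer: Y O O B W Y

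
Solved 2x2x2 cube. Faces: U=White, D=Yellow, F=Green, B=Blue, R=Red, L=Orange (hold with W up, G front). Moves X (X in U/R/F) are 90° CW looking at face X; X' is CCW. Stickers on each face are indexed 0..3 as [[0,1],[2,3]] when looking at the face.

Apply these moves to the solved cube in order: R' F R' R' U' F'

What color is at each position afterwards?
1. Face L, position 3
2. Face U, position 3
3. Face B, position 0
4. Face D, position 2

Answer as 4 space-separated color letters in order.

After move 1 (R'): R=RRRR U=WBWB F=GWGW D=YGYG B=YBYB
After move 2 (F): F=GGWW U=WBOO R=WRBR D=RRYG L=OYOG
After move 3 (R'): R=RRWB U=WYOY F=GBWO D=RGYW B=GBRB
After move 4 (R'): R=RBRW U=WROG F=GYWY D=RBYO B=WBGB
After move 5 (U'): U=RGWO F=OYWY R=GYRW B=RBGB L=WBOG
After move 6 (F'): F=YYOW U=RGGR R=BYRW D=BGYO L=WOOW
Query 1: L[3] = W
Query 2: U[3] = R
Query 3: B[0] = R
Query 4: D[2] = Y

Answer: W R R Y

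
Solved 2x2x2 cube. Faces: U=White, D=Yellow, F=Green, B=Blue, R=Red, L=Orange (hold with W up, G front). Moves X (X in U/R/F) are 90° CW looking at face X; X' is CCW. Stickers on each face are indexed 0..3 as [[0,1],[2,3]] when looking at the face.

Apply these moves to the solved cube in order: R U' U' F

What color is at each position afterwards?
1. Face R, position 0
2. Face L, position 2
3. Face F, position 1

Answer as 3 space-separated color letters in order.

Answer: G O W

Derivation:
After move 1 (R): R=RRRR U=WGWG F=GYGY D=YBYB B=WBWB
After move 2 (U'): U=GGWW F=OOGY R=GYRR B=RRWB L=WBOO
After move 3 (U'): U=GWGW F=WBGY R=OORR B=GYWB L=RROO
After move 4 (F): F=GWYB U=GWOR R=GOWR D=ROYB L=RYOB
Query 1: R[0] = G
Query 2: L[2] = O
Query 3: F[1] = W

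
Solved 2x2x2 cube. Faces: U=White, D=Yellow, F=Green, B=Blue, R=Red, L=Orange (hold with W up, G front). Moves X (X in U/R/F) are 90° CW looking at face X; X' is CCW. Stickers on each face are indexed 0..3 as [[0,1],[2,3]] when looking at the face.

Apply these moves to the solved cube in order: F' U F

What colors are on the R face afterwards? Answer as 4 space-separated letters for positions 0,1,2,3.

Answer: R B W R

Derivation:
After move 1 (F'): F=GGGG U=WWRR R=YRYR D=OOYY L=OWOW
After move 2 (U): U=RWRW F=YRGG R=BBYR B=OWBB L=GGOW
After move 3 (F): F=GYGR U=RWWG R=RBWR D=YBYY L=GOOO
Query: R face = RBWR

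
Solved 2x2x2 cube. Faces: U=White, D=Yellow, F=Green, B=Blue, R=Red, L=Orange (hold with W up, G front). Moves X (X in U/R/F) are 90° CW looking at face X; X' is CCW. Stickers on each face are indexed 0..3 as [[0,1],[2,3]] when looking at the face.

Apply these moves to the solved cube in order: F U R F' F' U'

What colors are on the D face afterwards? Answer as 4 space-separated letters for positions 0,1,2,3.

Answer: G O Y O

Derivation:
After move 1 (F): F=GGGG U=WWOO R=WRWR D=RRYY L=OYOY
After move 2 (U): U=OWOW F=WRGG R=BBWR B=OYBB L=GGOY
After move 3 (R): R=WBRB U=OROG F=WRGY D=RBYO B=WYWB
After move 4 (F'): F=RYWG U=ORWR R=BBRB D=GYYO L=GGOO
After move 5 (F'): F=YGRW U=ORBR R=YBGB D=GOYO L=GROW
After move 6 (U'): U=RROB F=GRRW R=YGGB B=YBWB L=WYOW
Query: D face = GOYO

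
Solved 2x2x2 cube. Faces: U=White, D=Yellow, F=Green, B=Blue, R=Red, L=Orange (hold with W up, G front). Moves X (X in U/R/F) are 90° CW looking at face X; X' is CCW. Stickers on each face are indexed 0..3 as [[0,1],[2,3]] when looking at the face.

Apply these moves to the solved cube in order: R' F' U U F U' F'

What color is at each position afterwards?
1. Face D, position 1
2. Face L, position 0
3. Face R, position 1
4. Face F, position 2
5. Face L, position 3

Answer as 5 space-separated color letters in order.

After move 1 (R'): R=RRRR U=WBWB F=GWGW D=YGYG B=YBYB
After move 2 (F'): F=WWGG U=WBRR R=GRYR D=OOYG L=OBOW
After move 3 (U): U=RWRB F=GRGG R=YBYR B=OBYB L=WWOW
After move 4 (U): U=RRBW F=YBGG R=OBYR B=WWYB L=GROW
After move 5 (F): F=GYGB U=RRWR R=BBWR D=YOYG L=GOOO
After move 6 (U'): U=RRRW F=GOGB R=GYWR B=BBYB L=WWOO
After move 7 (F'): F=OBGG U=RRGW R=OYYR D=WOYG L=WWOR
Query 1: D[1] = O
Query 2: L[0] = W
Query 3: R[1] = Y
Query 4: F[2] = G
Query 5: L[3] = R

Answer: O W Y G R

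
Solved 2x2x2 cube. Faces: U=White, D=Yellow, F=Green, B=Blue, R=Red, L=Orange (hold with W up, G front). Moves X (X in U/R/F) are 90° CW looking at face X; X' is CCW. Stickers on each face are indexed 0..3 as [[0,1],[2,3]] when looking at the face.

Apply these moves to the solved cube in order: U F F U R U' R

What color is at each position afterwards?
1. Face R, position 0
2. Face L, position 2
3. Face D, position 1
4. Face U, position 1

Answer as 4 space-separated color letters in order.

Answer: R O W G

Derivation:
After move 1 (U): U=WWWW F=RRGG R=BBRR B=OOBB L=GGOO
After move 2 (F): F=GRGR U=WWOG R=WBWR D=RBYY L=GYOY
After move 3 (F): F=GGRR U=WWYY R=OBGR D=WWYY L=GROB
After move 4 (U): U=YWYW F=OBRR R=OOGR B=GRBB L=GGOB
After move 5 (R): R=GORO U=YBYR F=OWRY D=WBYG B=WRWB
After move 6 (U'): U=BRYY F=GGRY R=OWRO B=GOWB L=WROB
After move 7 (R): R=ROOW U=BGYY F=GBRG D=WWYG B=YORB
Query 1: R[0] = R
Query 2: L[2] = O
Query 3: D[1] = W
Query 4: U[1] = G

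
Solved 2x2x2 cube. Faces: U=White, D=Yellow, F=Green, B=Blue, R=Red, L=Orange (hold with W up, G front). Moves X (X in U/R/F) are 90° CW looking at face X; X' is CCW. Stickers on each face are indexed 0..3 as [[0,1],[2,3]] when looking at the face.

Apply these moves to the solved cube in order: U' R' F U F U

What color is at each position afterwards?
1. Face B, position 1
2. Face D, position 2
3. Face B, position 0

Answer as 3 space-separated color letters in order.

After move 1 (U'): U=WWWW F=OOGG R=GGRR B=RRBB L=BBOO
After move 2 (R'): R=GRGR U=WBWR F=OWGW D=YOYG B=YRYB
After move 3 (F): F=GOWW U=WBOB R=WRRR D=GGYG L=BYOO
After move 4 (U): U=OWBB F=WRWW R=YRRR B=BYYB L=GOOO
After move 5 (F): F=WWWR U=OWOO R=BRBR D=RYYG L=GGOG
After move 6 (U): U=OOOW F=BRWR R=BYBR B=GGYB L=WWOG
Query 1: B[1] = G
Query 2: D[2] = Y
Query 3: B[0] = G

Answer: G Y G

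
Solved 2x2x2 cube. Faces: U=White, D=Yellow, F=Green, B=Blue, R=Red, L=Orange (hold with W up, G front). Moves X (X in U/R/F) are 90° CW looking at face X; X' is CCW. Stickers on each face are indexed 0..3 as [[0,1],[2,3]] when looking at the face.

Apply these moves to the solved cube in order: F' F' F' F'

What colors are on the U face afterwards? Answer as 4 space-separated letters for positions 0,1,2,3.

After move 1 (F'): F=GGGG U=WWRR R=YRYR D=OOYY L=OWOW
After move 2 (F'): F=GGGG U=WWYY R=OROR D=WWYY L=OROR
After move 3 (F'): F=GGGG U=WWOO R=WRWR D=RRYY L=OYOY
After move 4 (F'): F=GGGG U=WWWW R=RRRR D=YYYY L=OOOO
Query: U face = WWWW

Answer: W W W W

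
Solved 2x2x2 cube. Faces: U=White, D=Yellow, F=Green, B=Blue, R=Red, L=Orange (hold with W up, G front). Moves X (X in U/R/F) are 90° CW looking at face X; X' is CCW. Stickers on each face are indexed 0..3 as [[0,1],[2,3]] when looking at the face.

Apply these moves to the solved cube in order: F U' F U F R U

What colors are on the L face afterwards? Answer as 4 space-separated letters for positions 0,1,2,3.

Answer: G W O G

Derivation:
After move 1 (F): F=GGGG U=WWOO R=WRWR D=RRYY L=OYOY
After move 2 (U'): U=WOWO F=OYGG R=GGWR B=WRBB L=BBOY
After move 3 (F): F=GOGY U=WOYB R=WGOR D=WGYY L=BROR
After move 4 (U): U=YWBO F=WGGY R=WROR B=BRBB L=GOOR
After move 5 (F): F=GWYG U=YWRO R=BROR D=OWYY L=GWOG
After move 6 (R): R=OBRR U=YWRG F=GWYY D=OBYB B=ORWB
After move 7 (U): U=RYGW F=OBYY R=ORRR B=GWWB L=GWOG
Query: L face = GWOG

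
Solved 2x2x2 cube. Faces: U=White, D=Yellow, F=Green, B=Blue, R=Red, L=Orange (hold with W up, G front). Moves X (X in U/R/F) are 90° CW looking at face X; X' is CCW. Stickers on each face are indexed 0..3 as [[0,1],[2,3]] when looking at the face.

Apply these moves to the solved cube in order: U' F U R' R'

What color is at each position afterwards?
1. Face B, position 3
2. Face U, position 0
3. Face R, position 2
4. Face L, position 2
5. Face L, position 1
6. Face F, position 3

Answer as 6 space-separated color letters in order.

After move 1 (U'): U=WWWW F=OOGG R=GGRR B=RRBB L=BBOO
After move 2 (F): F=GOGO U=WWOB R=WGWR D=RGYY L=BYOY
After move 3 (U): U=OWBW F=WGGO R=RRWR B=BYBB L=GOOY
After move 4 (R'): R=RRRW U=OBBB F=WWGW D=RGYO B=YYGB
After move 5 (R'): R=RWRR U=OGBY F=WBGB D=RWYW B=OYGB
Query 1: B[3] = B
Query 2: U[0] = O
Query 3: R[2] = R
Query 4: L[2] = O
Query 5: L[1] = O
Query 6: F[3] = B

Answer: B O R O O B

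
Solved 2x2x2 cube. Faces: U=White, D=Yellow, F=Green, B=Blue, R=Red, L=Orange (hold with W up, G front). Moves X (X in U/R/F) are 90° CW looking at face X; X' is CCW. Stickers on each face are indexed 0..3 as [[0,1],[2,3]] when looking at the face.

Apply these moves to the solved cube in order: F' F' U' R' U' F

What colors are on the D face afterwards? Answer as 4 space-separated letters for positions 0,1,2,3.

Answer: G O Y G

Derivation:
After move 1 (F'): F=GGGG U=WWRR R=YRYR D=OOYY L=OWOW
After move 2 (F'): F=GGGG U=WWYY R=OROR D=WWYY L=OROR
After move 3 (U'): U=WYWY F=ORGG R=GGOR B=ORBB L=BBOR
After move 4 (R'): R=GRGO U=WBWO F=OYGY D=WRYG B=YRWB
After move 5 (U'): U=BOWW F=BBGY R=OYGO B=GRWB L=YROR
After move 6 (F): F=GBYB U=BORR R=WYWO D=GOYG L=YWOR
Query: D face = GOYG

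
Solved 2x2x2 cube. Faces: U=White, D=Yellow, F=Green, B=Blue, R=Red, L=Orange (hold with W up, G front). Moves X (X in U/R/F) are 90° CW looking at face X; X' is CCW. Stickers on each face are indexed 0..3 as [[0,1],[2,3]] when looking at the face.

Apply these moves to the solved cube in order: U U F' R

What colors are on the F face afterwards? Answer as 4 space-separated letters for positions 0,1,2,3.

Answer: B O B Y

Derivation:
After move 1 (U): U=WWWW F=RRGG R=BBRR B=OOBB L=GGOO
After move 2 (U): U=WWWW F=BBGG R=OORR B=GGBB L=RROO
After move 3 (F'): F=BGBG U=WWOR R=YOYR D=ROYY L=RWOW
After move 4 (R): R=YYRO U=WGOG F=BOBY D=RBYG B=RGWB
Query: F face = BOBY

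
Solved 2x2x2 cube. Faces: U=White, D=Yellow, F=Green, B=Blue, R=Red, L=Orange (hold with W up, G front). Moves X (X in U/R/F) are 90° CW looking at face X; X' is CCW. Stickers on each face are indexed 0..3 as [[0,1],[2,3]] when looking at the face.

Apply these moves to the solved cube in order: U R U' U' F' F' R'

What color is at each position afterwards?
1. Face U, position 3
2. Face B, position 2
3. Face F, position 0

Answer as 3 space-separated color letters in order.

After move 1 (U): U=WWWW F=RRGG R=BBRR B=OOBB L=GGOO
After move 2 (R): R=RBRB U=WRWG F=RYGY D=YBYO B=WOWB
After move 3 (U'): U=RGWW F=GGGY R=RYRB B=RBWB L=WOOO
After move 4 (U'): U=GWRW F=WOGY R=GGRB B=RYWB L=RBOO
After move 5 (F'): F=OYWG U=GWGR R=BGYB D=BOYO L=RWOR
After move 6 (F'): F=YGOW U=GWBY R=OGBB D=WRYO L=RROG
After move 7 (R'): R=GBOB U=GWBR F=YWOY D=WGYW B=OYRB
Query 1: U[3] = R
Query 2: B[2] = R
Query 3: F[0] = Y

Answer: R R Y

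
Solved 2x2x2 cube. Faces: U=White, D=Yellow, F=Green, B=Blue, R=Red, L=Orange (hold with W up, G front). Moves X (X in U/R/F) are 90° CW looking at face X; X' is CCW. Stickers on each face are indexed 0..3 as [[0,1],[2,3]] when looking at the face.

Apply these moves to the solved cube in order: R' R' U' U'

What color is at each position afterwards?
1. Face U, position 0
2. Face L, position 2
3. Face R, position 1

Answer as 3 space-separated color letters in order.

Answer: Y O O

Derivation:
After move 1 (R'): R=RRRR U=WBWB F=GWGW D=YGYG B=YBYB
After move 2 (R'): R=RRRR U=WYWY F=GBGB D=YWYW B=GBGB
After move 3 (U'): U=YYWW F=OOGB R=GBRR B=RRGB L=GBOO
After move 4 (U'): U=YWYW F=GBGB R=OORR B=GBGB L=RROO
Query 1: U[0] = Y
Query 2: L[2] = O
Query 3: R[1] = O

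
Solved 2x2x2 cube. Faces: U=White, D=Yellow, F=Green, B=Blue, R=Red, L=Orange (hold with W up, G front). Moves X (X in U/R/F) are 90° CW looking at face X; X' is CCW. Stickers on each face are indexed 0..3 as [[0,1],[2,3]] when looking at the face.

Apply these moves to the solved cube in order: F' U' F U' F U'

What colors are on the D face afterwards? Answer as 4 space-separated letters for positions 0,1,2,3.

After move 1 (F'): F=GGGG U=WWRR R=YRYR D=OOYY L=OWOW
After move 2 (U'): U=WRWR F=OWGG R=GGYR B=YRBB L=BBOW
After move 3 (F): F=GOGW U=WRWB R=WGRR D=YGYY L=BOOO
After move 4 (U'): U=RBWW F=BOGW R=GORR B=WGBB L=YROO
After move 5 (F): F=GBWO U=RBOR R=WOWR D=RGYY L=YYOG
After move 6 (U'): U=BRRO F=YYWO R=GBWR B=WOBB L=WGOG
Query: D face = RGYY

Answer: R G Y Y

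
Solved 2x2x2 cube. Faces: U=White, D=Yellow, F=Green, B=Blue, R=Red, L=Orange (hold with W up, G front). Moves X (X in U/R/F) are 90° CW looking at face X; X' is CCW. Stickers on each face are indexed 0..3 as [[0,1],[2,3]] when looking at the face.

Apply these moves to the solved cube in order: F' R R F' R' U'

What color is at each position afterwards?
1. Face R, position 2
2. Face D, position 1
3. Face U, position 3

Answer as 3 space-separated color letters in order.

Answer: W B R

Derivation:
After move 1 (F'): F=GGGG U=WWRR R=YRYR D=OOYY L=OWOW
After move 2 (R): R=YYRR U=WGRG F=GOGY D=OBYB B=RBWB
After move 3 (R): R=RYRY U=WORY F=GBGB D=OWYR B=GBGB
After move 4 (F'): F=BBGG U=WORR R=WYOY D=WWYR L=OYOR
After move 5 (R'): R=YYWO U=WGRG F=BOGR D=WBYG B=RBWB
After move 6 (U'): U=GGWR F=OYGR R=BOWO B=YYWB L=RBOR
Query 1: R[2] = W
Query 2: D[1] = B
Query 3: U[3] = R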